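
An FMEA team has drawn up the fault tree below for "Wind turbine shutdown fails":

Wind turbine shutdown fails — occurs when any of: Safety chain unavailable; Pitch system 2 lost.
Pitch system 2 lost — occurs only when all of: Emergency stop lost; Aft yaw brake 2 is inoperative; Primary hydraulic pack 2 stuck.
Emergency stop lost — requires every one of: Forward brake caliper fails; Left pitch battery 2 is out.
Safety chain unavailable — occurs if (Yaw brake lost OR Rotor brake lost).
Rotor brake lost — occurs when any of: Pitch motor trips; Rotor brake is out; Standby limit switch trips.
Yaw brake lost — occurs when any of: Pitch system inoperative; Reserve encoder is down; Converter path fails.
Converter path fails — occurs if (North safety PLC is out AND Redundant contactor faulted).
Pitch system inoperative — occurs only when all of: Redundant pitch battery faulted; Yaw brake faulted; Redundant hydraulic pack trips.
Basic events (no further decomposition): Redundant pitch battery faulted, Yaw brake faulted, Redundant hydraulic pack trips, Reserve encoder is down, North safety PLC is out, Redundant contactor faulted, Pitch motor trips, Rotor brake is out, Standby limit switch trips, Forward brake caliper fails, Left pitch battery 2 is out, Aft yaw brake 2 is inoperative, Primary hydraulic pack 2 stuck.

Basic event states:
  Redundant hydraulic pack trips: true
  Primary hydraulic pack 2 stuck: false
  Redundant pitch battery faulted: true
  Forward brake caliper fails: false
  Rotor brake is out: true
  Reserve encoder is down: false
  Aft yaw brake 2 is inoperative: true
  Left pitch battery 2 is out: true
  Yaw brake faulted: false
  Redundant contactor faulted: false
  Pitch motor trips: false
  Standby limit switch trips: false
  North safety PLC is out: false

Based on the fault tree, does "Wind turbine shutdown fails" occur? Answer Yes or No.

Pitch system inoperative [AND]: Redundant pitch battery faulted=occurs, Yaw brake faulted=not, Redundant hydraulic pack trips=occurs → not all inputs occur → does not occur.
Converter path fails [AND]: North safety PLC is out=not, Redundant contactor faulted=not → not all inputs occur → does not occur.
Yaw brake lost [OR]: Pitch system inoperative=not, Reserve encoder is down=not, Converter path fails=not → no input occurs → does not occur.
Rotor brake lost [OR]: Pitch motor trips=not, Rotor brake is out=occurs, Standby limit switch trips=not → at least one input occurs → occurs.
Safety chain unavailable [OR]: Yaw brake lost=not, Rotor brake lost=occurs → at least one input occurs → occurs.
Emergency stop lost [AND]: Forward brake caliper fails=not, Left pitch battery 2 is out=occurs → not all inputs occur → does not occur.
Pitch system 2 lost [AND]: Emergency stop lost=not, Aft yaw brake 2 is inoperative=occurs, Primary hydraulic pack 2 stuck=not → not all inputs occur → does not occur.
Wind turbine shutdown fails [OR]: Safety chain unavailable=occurs, Pitch system 2 lost=not → at least one input occurs → occurs.

Yes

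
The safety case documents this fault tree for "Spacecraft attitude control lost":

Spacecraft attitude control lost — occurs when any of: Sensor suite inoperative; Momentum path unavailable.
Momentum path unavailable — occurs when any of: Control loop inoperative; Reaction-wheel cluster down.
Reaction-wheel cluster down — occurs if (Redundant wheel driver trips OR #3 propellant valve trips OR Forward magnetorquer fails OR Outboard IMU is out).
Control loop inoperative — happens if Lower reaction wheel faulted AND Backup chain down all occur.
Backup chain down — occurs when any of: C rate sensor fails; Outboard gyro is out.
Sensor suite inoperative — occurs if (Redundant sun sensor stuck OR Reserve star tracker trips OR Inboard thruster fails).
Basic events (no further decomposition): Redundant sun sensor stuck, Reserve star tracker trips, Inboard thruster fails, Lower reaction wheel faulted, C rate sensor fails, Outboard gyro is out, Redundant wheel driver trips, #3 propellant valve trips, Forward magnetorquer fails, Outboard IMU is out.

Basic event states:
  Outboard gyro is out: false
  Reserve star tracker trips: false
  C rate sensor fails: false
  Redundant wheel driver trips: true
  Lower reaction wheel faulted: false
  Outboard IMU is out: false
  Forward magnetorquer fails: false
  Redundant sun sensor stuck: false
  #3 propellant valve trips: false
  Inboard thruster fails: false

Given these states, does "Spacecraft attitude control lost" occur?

Yes

Sensor suite inoperative [OR]: Redundant sun sensor stuck=not, Reserve star tracker trips=not, Inboard thruster fails=not → no input occurs → does not occur.
Backup chain down [OR]: C rate sensor fails=not, Outboard gyro is out=not → no input occurs → does not occur.
Control loop inoperative [AND]: Lower reaction wheel faulted=not, Backup chain down=not → not all inputs occur → does not occur.
Reaction-wheel cluster down [OR]: Redundant wheel driver trips=occurs, #3 propellant valve trips=not, Forward magnetorquer fails=not, Outboard IMU is out=not → at least one input occurs → occurs.
Momentum path unavailable [OR]: Control loop inoperative=not, Reaction-wheel cluster down=occurs → at least one input occurs → occurs.
Spacecraft attitude control lost [OR]: Sensor suite inoperative=not, Momentum path unavailable=occurs → at least one input occurs → occurs.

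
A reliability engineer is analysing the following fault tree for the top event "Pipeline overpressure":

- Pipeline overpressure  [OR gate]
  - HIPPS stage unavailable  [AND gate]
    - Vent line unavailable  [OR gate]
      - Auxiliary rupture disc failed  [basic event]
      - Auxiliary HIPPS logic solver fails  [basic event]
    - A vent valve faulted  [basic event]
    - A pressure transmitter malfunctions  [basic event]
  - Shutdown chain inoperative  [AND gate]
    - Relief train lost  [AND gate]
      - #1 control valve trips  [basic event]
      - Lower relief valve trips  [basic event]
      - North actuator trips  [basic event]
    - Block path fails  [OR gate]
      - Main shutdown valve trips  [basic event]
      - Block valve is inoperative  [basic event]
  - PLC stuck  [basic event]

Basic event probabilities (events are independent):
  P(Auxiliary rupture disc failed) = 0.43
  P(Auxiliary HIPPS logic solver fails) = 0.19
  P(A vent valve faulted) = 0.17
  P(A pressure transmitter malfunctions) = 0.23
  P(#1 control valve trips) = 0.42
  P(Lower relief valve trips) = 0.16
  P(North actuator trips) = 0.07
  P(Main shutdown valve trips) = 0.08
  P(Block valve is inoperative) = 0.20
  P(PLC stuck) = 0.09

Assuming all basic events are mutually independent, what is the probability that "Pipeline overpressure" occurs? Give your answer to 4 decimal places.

0.1103

P(Vent line unavailable) [OR] = 1 − (1−0.43) × (1−0.19) = 0.538300
P(HIPPS stage unavailable) [AND] = 0.538300 × 0.17 × 0.23 = 0.021048
P(Relief train lost) [AND] = 0.42 × 0.16 × 0.07 = 0.004704
P(Block path fails) [OR] = 1 − (1−0.08) × (1−0.20) = 0.264000
P(Shutdown chain inoperative) [AND] = 0.004704 × 0.264000 = 0.001242
P(Pipeline overpressure) [OR] = 1 − (1−0.021048) × (1−0.001242) × (1−0.09) = 0.110260
Rounded to 4 decimal places: P(Pipeline overpressure) ≈ 0.1103.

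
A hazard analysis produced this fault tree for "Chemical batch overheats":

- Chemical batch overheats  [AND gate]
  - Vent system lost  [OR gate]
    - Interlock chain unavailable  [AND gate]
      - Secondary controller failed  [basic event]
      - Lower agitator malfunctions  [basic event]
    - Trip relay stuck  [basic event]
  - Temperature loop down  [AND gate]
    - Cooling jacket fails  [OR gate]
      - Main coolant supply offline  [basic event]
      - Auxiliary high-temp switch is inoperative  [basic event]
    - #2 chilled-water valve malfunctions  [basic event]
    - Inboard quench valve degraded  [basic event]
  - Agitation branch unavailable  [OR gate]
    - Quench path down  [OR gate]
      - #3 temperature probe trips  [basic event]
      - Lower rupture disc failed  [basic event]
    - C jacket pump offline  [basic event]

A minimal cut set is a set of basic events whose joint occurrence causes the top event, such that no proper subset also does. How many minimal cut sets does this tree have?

12

Interlock chain unavailable [AND]: one cut set from each child combined → 1 × 1 = 1 cut set(s).
Vent system lost [OR]: union of children's cut sets → 2 cut set(s).
Cooling jacket fails [OR]: union of children's cut sets → 2 cut set(s).
Temperature loop down [AND]: one cut set from each child combined → 2 × 1 × 1 = 2 cut set(s).
Quench path down [OR]: union of children's cut sets → 2 cut set(s).
Agitation branch unavailable [OR]: union of children's cut sets → 3 cut set(s).
Chemical batch overheats [AND]: one cut set from each child combined → 2 × 2 × 3 = 12 cut set(s).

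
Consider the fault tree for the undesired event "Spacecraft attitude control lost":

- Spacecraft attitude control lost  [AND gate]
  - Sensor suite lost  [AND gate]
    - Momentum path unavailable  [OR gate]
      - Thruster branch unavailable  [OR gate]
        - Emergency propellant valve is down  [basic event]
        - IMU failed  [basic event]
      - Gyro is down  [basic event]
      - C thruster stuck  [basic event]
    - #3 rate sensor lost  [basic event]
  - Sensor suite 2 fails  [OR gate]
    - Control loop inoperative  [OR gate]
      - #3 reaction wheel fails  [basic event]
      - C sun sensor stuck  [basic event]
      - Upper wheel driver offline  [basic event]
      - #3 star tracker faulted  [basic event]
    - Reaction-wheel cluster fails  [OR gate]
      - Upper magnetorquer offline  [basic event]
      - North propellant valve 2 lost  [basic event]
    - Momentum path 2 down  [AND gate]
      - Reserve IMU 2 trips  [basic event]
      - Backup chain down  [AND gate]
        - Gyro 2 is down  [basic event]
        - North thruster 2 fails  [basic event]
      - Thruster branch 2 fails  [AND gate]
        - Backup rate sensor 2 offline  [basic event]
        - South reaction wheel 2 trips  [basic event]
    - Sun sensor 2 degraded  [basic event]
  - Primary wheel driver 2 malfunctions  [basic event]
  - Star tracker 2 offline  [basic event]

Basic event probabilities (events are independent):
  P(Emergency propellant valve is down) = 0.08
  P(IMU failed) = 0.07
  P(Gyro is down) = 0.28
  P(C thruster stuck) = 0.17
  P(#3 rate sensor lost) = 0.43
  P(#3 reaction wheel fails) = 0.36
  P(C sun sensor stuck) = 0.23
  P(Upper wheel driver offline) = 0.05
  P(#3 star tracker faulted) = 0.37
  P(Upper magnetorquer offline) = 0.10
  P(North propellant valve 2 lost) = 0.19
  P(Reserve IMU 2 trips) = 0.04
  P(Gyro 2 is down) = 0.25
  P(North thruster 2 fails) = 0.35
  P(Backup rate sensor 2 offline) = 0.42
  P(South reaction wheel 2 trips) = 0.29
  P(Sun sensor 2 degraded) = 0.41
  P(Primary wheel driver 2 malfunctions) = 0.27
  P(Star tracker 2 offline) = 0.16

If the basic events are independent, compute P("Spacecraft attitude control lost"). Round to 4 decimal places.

0.0079

P(Thruster branch unavailable) [OR] = 1 − (1−0.08) × (1−0.07) = 0.144400
P(Momentum path unavailable) [OR] = 1 − (1−0.144400) × (1−0.28) × (1−0.17) = 0.488693
P(Sensor suite lost) [AND] = 0.488693 × 0.43 = 0.210138
P(Control loop inoperative) [OR] = 1 − (1−0.36) × (1−0.23) × (1−0.05) × (1−0.37) = 0.705059
P(Reaction-wheel cluster fails) [OR] = 1 − (1−0.10) × (1−0.19) = 0.271000
P(Backup chain down) [AND] = 0.25 × 0.35 = 0.087500
P(Thruster branch 2 fails) [AND] = 0.42 × 0.29 = 0.121800
P(Momentum path 2 down) [AND] = 0.04 × 0.087500 × 0.121800 = 0.000426
P(Sensor suite 2 fails) [OR] = 1 − (1−0.705059) × (1−0.271000) × (1−0.000426) × (1−0.41) = 0.873197
P(Spacecraft attitude control lost) [AND] = 0.210138 × 0.873197 × 0.27 × 0.16 = 0.007927
Rounded to 4 decimal places: P(Spacecraft attitude control lost) ≈ 0.0079.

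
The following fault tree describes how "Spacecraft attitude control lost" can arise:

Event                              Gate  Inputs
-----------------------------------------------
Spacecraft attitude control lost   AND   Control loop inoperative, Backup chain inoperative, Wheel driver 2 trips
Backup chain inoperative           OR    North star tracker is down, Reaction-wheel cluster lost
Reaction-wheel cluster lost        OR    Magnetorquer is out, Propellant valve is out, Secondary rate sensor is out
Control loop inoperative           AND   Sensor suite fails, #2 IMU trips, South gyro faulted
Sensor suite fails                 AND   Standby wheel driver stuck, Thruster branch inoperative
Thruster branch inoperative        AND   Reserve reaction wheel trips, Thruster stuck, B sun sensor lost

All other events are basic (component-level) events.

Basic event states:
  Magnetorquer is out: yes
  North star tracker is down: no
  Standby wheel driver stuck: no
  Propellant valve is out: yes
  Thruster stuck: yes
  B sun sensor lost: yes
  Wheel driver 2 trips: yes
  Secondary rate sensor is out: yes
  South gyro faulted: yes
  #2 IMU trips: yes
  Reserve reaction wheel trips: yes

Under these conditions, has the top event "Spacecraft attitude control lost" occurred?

Thruster branch inoperative [AND]: Reserve reaction wheel trips=occurs, Thruster stuck=occurs, B sun sensor lost=occurs → all inputs occur → occurs.
Sensor suite fails [AND]: Standby wheel driver stuck=not, Thruster branch inoperative=occurs → not all inputs occur → does not occur.
Control loop inoperative [AND]: Sensor suite fails=not, #2 IMU trips=occurs, South gyro faulted=occurs → not all inputs occur → does not occur.
Reaction-wheel cluster lost [OR]: Magnetorquer is out=occurs, Propellant valve is out=occurs, Secondary rate sensor is out=occurs → at least one input occurs → occurs.
Backup chain inoperative [OR]: North star tracker is down=not, Reaction-wheel cluster lost=occurs → at least one input occurs → occurs.
Spacecraft attitude control lost [AND]: Control loop inoperative=not, Backup chain inoperative=occurs, Wheel driver 2 trips=occurs → not all inputs occur → does not occur.

No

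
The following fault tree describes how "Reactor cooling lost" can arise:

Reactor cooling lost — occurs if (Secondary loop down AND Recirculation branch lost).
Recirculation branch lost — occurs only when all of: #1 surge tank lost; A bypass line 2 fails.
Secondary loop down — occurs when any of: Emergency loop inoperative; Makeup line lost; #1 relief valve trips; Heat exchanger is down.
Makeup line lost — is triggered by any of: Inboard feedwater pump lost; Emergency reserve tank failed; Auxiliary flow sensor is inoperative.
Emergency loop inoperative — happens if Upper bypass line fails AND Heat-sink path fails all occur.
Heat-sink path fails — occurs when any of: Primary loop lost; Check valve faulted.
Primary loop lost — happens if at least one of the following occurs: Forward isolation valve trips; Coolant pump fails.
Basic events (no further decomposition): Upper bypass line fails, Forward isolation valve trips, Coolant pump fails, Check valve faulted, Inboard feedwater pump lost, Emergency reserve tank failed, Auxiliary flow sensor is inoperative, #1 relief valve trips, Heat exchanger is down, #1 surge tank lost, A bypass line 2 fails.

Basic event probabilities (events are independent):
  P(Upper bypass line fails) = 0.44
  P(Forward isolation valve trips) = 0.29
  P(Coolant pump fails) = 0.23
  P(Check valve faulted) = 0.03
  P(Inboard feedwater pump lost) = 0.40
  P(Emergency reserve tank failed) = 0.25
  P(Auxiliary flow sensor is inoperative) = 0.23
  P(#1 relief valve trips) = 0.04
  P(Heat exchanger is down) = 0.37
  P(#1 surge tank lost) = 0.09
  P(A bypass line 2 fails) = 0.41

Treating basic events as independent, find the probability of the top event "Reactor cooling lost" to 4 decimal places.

0.0308

P(Primary loop lost) [OR] = 1 − (1−0.29) × (1−0.23) = 0.453300
P(Heat-sink path fails) [OR] = 1 − (1−0.453300) × (1−0.03) = 0.469701
P(Emergency loop inoperative) [AND] = 0.44 × 0.469701 = 0.206668
P(Makeup line lost) [OR] = 1 − (1−0.40) × (1−0.25) × (1−0.23) = 0.653500
P(Secondary loop down) [OR] = 1 − (1−0.206668) × (1−0.653500) × (1−0.04) × (1−0.37) = 0.833747
P(Recirculation branch lost) [AND] = 0.09 × 0.41 = 0.036900
P(Reactor cooling lost) [AND] = 0.833747 × 0.036900 = 0.030765
Rounded to 4 decimal places: P(Reactor cooling lost) ≈ 0.0308.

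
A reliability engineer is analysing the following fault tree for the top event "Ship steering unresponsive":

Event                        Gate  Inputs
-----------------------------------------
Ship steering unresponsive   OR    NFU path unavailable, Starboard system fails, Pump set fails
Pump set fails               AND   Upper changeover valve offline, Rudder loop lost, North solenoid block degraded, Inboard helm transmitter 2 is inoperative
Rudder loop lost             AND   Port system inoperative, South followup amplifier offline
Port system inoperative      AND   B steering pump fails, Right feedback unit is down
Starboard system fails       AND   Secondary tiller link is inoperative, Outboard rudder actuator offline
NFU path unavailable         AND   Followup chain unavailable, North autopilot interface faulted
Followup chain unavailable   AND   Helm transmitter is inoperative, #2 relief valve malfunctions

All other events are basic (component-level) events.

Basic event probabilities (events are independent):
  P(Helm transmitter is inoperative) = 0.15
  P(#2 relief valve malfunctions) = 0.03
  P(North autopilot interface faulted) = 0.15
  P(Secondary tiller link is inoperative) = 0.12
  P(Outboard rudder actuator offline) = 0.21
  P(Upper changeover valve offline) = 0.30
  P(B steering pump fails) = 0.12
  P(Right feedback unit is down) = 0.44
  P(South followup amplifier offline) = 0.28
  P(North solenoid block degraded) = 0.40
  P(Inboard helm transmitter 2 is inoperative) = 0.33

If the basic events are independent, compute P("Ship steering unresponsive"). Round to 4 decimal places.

0.0264

P(Followup chain unavailable) [AND] = 0.15 × 0.03 = 0.004500
P(NFU path unavailable) [AND] = 0.004500 × 0.15 = 0.000675
P(Starboard system fails) [AND] = 0.12 × 0.21 = 0.025200
P(Port system inoperative) [AND] = 0.12 × 0.44 = 0.052800
P(Rudder loop lost) [AND] = 0.052800 × 0.28 = 0.014784
P(Pump set fails) [AND] = 0.30 × 0.014784 × 0.40 × 0.33 = 0.000585
P(Ship steering unresponsive) [OR] = 1 − (1−0.000675) × (1−0.025200) × (1−0.000585) = 0.026428
Rounded to 4 decimal places: P(Ship steering unresponsive) ≈ 0.0264.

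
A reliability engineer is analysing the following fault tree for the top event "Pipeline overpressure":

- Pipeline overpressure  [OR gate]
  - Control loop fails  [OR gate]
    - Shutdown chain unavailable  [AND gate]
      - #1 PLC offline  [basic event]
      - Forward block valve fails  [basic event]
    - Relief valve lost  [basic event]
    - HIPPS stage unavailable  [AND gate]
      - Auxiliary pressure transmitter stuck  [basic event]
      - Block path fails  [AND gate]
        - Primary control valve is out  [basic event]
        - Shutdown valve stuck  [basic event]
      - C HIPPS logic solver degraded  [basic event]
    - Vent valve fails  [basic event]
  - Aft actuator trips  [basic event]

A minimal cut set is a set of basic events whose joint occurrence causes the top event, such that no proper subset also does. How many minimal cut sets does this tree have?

5

Shutdown chain unavailable [AND]: one cut set from each child combined → 1 × 1 = 1 cut set(s).
Block path fails [AND]: one cut set from each child combined → 1 × 1 = 1 cut set(s).
HIPPS stage unavailable [AND]: one cut set from each child combined → 1 × 1 × 1 = 1 cut set(s).
Control loop fails [OR]: union of children's cut sets → 4 cut set(s).
Pipeline overpressure [OR]: union of children's cut sets → 5 cut set(s).
Minimal cut sets: {#1 PLC offline, Forward block valve fails}; {Relief valve lost}; {Auxiliary pressure transmitter stuck, C HIPPS logic solver degraded, Primary control valve is out, Shutdown valve stuck}; {Vent valve fails}; {Aft actuator trips}.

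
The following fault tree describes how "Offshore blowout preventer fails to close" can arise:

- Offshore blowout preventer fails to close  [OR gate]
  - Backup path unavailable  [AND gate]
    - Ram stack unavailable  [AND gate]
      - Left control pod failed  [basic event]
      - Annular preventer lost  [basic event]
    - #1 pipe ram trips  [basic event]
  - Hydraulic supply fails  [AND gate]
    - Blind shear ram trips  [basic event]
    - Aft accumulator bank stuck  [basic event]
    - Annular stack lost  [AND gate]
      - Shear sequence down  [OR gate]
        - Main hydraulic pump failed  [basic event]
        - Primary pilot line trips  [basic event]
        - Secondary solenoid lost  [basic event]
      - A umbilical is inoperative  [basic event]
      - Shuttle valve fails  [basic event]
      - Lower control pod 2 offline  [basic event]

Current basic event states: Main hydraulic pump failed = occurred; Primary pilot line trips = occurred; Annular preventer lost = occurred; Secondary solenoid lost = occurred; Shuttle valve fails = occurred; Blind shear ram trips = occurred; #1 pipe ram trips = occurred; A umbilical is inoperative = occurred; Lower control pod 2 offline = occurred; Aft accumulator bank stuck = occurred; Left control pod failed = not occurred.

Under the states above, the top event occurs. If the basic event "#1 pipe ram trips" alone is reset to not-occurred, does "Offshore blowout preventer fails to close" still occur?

Counterfactual: set "#1 pipe ram trips" to not occurred.
Ram stack unavailable [AND]: Left control pod failed=not, Annular preventer lost=occurs → not all inputs occur → does not occur.
Backup path unavailable [AND]: Ram stack unavailable=not, #1 pipe ram trips=not → not all inputs occur → does not occur.
Shear sequence down [OR]: Main hydraulic pump failed=occurs, Primary pilot line trips=occurs, Secondary solenoid lost=occurs → at least one input occurs → occurs.
Annular stack lost [AND]: Shear sequence down=occurs, A umbilical is inoperative=occurs, Shuttle valve fails=occurs, Lower control pod 2 offline=occurs → all inputs occur → occurs.
Hydraulic supply fails [AND]: Blind shear ram trips=occurs, Aft accumulator bank stuck=occurs, Annular stack lost=occurs → all inputs occur → occurs.
Offshore blowout preventer fails to close [OR]: Backup path unavailable=not, Hydraulic supply fails=occurs → at least one input occurs → occurs.

Yes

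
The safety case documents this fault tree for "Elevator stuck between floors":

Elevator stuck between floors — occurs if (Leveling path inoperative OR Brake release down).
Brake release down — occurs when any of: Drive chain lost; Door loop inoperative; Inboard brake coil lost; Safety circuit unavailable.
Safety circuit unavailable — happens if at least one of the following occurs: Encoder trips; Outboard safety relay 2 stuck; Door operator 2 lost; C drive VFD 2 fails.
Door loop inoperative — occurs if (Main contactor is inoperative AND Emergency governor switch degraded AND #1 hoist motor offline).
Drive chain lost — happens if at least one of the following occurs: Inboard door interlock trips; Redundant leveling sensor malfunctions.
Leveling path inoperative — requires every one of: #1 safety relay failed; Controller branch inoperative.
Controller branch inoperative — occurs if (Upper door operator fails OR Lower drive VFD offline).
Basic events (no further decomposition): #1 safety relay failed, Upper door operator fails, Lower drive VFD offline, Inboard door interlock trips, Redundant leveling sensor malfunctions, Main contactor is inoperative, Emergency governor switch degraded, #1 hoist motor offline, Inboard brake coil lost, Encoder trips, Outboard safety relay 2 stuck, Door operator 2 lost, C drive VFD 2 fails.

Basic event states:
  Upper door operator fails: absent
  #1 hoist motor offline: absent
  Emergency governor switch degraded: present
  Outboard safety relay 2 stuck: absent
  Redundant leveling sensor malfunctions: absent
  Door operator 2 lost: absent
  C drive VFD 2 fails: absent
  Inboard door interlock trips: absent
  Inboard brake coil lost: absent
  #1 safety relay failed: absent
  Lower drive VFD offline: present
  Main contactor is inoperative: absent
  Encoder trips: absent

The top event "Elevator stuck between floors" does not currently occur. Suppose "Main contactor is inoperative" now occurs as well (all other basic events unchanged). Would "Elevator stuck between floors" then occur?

No

Counterfactual: set "Main contactor is inoperative" to occurred.
Controller branch inoperative [OR]: Upper door operator fails=not, Lower drive VFD offline=occurs → at least one input occurs → occurs.
Leveling path inoperative [AND]: #1 safety relay failed=not, Controller branch inoperative=occurs → not all inputs occur → does not occur.
Drive chain lost [OR]: Inboard door interlock trips=not, Redundant leveling sensor malfunctions=not → no input occurs → does not occur.
Door loop inoperative [AND]: Main contactor is inoperative=occurs, Emergency governor switch degraded=occurs, #1 hoist motor offline=not → not all inputs occur → does not occur.
Safety circuit unavailable [OR]: Encoder trips=not, Outboard safety relay 2 stuck=not, Door operator 2 lost=not, C drive VFD 2 fails=not → no input occurs → does not occur.
Brake release down [OR]: Drive chain lost=not, Door loop inoperative=not, Inboard brake coil lost=not, Safety circuit unavailable=not → no input occurs → does not occur.
Elevator stuck between floors [OR]: Leveling path inoperative=not, Brake release down=not → no input occurs → does not occur.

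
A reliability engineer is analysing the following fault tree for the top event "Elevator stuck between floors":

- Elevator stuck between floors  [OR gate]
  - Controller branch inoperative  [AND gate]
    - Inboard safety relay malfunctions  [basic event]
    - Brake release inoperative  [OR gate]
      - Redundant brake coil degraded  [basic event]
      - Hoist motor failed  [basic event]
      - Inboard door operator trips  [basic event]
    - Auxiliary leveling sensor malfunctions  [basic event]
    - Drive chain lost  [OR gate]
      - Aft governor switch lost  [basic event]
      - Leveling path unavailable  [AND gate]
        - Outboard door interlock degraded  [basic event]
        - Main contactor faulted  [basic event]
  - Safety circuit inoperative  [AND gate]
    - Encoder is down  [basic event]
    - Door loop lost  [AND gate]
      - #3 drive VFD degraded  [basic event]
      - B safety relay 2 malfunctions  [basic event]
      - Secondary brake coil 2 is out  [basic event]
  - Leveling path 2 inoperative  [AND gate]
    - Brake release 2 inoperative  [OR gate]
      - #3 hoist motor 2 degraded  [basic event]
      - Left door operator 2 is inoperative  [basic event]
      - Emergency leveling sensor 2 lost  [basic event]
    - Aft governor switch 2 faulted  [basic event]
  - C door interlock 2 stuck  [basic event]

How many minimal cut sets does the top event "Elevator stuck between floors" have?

Brake release inoperative [OR]: union of children's cut sets → 3 cut set(s).
Leveling path unavailable [AND]: one cut set from each child combined → 1 × 1 = 1 cut set(s).
Drive chain lost [OR]: union of children's cut sets → 2 cut set(s).
Controller branch inoperative [AND]: one cut set from each child combined → 1 × 3 × 1 × 2 = 6 cut set(s).
Door loop lost [AND]: one cut set from each child combined → 1 × 1 × 1 = 1 cut set(s).
Safety circuit inoperative [AND]: one cut set from each child combined → 1 × 1 = 1 cut set(s).
Brake release 2 inoperative [OR]: union of children's cut sets → 3 cut set(s).
Leveling path 2 inoperative [AND]: one cut set from each child combined → 3 × 1 = 3 cut set(s).
Elevator stuck between floors [OR]: union of children's cut sets → 11 cut set(s).

11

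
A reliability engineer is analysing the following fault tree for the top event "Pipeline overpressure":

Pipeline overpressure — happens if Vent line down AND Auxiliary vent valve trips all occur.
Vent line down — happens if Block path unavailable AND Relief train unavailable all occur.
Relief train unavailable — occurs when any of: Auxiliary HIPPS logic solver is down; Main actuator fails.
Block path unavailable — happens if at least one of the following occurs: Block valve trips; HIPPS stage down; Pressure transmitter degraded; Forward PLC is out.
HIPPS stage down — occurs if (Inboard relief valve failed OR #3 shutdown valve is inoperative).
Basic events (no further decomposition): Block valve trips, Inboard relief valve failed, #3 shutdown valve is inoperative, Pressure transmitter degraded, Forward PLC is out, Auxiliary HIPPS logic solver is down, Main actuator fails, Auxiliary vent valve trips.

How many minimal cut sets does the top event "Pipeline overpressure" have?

10

HIPPS stage down [OR]: union of children's cut sets → 2 cut set(s).
Block path unavailable [OR]: union of children's cut sets → 5 cut set(s).
Relief train unavailable [OR]: union of children's cut sets → 2 cut set(s).
Vent line down [AND]: one cut set from each child combined → 5 × 2 = 10 cut set(s).
Pipeline overpressure [AND]: one cut set from each child combined → 10 × 1 = 10 cut set(s).
Minimal cut sets: {Auxiliary HIPPS logic solver is down, Auxiliary vent valve trips, Block valve trips}; {Auxiliary vent valve trips, Block valve trips, Main actuator fails}; {Auxiliary HIPPS logic solver is down, Auxiliary vent valve trips, Inboard relief valve failed}; {Auxiliary vent valve trips, Inboard relief valve failed, Main actuator fails}; {#3 shutdown valve is inoperative, Auxiliary HIPPS logic solver is down, Auxiliary vent valve trips}; {#3 shutdown valve is inoperative, Auxiliary vent valve trips, Main actuator fails}; {Auxiliary HIPPS logic solver is down, Auxiliary vent valve trips, Pressure transmitter degraded}; {Auxiliary vent valve trips, Main actuator fails, Pressure transmitter degraded}; {Auxiliary HIPPS logic solver is down, Auxiliary vent valve trips, Forward PLC is out}; {Auxiliary vent valve trips, Forward PLC is out, Main actuator fails}.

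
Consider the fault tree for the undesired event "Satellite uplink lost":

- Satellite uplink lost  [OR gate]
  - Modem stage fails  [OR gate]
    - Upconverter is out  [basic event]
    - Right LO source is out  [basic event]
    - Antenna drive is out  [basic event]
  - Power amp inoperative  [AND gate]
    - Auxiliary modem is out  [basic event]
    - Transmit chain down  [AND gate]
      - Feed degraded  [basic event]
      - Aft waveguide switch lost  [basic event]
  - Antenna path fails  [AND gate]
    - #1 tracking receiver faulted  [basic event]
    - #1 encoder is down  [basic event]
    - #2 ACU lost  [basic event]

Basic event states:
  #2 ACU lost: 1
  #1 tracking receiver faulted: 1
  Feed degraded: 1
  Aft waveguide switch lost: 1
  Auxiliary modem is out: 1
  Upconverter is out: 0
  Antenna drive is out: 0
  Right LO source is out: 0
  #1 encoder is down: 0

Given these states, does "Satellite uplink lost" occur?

Modem stage fails [OR]: Upconverter is out=not, Right LO source is out=not, Antenna drive is out=not → no input occurs → does not occur.
Transmit chain down [AND]: Feed degraded=occurs, Aft waveguide switch lost=occurs → all inputs occur → occurs.
Power amp inoperative [AND]: Auxiliary modem is out=occurs, Transmit chain down=occurs → all inputs occur → occurs.
Antenna path fails [AND]: #1 tracking receiver faulted=occurs, #1 encoder is down=not, #2 ACU lost=occurs → not all inputs occur → does not occur.
Satellite uplink lost [OR]: Modem stage fails=not, Power amp inoperative=occurs, Antenna path fails=not → at least one input occurs → occurs.

Yes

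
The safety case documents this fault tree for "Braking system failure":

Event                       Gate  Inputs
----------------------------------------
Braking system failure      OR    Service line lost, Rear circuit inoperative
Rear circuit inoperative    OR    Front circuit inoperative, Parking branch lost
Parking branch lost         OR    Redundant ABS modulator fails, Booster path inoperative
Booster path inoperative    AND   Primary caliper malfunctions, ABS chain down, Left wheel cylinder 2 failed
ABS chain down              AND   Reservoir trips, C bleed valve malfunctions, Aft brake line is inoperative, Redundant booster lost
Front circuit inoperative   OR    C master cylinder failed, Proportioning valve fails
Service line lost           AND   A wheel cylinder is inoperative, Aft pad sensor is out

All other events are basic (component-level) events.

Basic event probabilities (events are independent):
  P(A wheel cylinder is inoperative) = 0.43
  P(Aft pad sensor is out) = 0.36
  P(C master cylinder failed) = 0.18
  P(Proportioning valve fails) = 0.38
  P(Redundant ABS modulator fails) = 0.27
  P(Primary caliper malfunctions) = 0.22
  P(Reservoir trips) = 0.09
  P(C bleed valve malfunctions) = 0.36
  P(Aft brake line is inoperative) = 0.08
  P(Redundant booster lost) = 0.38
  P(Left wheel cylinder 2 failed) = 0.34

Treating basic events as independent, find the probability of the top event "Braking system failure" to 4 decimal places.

P(Service line lost) [AND] = 0.43 × 0.36 = 0.154800
P(Front circuit inoperative) [OR] = 1 − (1−0.18) × (1−0.38) = 0.491600
P(ABS chain down) [AND] = 0.09 × 0.36 × 0.08 × 0.38 = 0.000985
P(Booster path inoperative) [AND] = 0.22 × 0.000985 × 0.34 = 0.000074
P(Parking branch lost) [OR] = 1 − (1−0.27) × (1−0.000074) = 0.270054
P(Rear circuit inoperative) [OR] = 1 − (1−0.491600) × (1−0.270054) = 0.628895
P(Braking system failure) [OR] = 1 − (1−0.154800) × (1−0.628895) = 0.686342
Rounded to 4 decimal places: P(Braking system failure) ≈ 0.6863.

0.6863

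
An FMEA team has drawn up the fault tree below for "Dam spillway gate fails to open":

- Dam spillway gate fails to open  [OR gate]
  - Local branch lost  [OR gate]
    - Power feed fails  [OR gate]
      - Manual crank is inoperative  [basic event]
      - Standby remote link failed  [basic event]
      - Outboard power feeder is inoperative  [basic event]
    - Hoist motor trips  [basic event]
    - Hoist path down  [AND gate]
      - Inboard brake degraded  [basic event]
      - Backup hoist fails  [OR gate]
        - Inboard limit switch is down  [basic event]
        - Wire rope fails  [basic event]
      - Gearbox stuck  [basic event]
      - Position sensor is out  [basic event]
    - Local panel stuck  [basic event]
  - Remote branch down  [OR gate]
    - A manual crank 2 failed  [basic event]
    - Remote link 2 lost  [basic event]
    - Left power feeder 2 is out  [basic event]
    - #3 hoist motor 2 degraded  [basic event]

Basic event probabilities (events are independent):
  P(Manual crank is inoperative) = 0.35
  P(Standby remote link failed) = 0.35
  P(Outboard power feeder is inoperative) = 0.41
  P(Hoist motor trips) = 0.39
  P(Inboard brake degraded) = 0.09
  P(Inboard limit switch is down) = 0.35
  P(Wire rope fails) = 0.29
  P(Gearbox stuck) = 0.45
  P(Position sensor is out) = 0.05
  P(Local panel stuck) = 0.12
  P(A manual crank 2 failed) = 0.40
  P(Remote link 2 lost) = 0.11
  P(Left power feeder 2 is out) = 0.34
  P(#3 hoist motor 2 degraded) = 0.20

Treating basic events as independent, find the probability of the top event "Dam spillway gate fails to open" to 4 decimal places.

P(Power feed fails) [OR] = 1 − (1−0.35) × (1−0.35) × (1−0.41) = 0.750725
P(Backup hoist fails) [OR] = 1 − (1−0.35) × (1−0.29) = 0.538500
P(Hoist path down) [AND] = 0.09 × 0.538500 × 0.45 × 0.05 = 0.001090
P(Local branch lost) [OR] = 1 − (1−0.750725) × (1−0.39) × (1−0.001090) × (1−0.12) = 0.866335
P(Remote branch down) [OR] = 1 − (1−0.40) × (1−0.11) × (1−0.34) × (1−0.20) = 0.718048
P(Dam spillway gate fails to open) [OR] = 1 − (1−0.866335) × (1−0.718048) = 0.962313
Rounded to 4 decimal places: P(Dam spillway gate fails to open) ≈ 0.9623.

0.9623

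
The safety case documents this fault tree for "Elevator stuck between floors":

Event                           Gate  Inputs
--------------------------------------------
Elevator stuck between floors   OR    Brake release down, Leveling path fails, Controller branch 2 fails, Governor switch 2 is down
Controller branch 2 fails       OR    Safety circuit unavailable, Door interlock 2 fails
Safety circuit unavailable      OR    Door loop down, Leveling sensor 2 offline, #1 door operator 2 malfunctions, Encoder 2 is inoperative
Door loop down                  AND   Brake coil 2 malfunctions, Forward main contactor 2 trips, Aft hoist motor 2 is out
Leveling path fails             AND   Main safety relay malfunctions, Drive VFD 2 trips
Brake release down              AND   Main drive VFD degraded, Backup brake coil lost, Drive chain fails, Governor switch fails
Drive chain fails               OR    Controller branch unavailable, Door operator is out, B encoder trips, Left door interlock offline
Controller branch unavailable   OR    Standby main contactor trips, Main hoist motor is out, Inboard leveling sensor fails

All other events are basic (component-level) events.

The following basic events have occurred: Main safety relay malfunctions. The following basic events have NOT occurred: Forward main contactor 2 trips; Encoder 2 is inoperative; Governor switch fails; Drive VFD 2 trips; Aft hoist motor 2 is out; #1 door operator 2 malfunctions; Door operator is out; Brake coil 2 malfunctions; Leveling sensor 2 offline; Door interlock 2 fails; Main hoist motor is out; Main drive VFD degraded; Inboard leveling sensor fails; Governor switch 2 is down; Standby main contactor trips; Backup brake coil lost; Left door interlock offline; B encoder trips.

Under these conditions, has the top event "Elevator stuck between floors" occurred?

Controller branch unavailable [OR]: Standby main contactor trips=not, Main hoist motor is out=not, Inboard leveling sensor fails=not → no input occurs → does not occur.
Drive chain fails [OR]: Controller branch unavailable=not, Door operator is out=not, B encoder trips=not, Left door interlock offline=not → no input occurs → does not occur.
Brake release down [AND]: Main drive VFD degraded=not, Backup brake coil lost=not, Drive chain fails=not, Governor switch fails=not → not all inputs occur → does not occur.
Leveling path fails [AND]: Main safety relay malfunctions=occurs, Drive VFD 2 trips=not → not all inputs occur → does not occur.
Door loop down [AND]: Brake coil 2 malfunctions=not, Forward main contactor 2 trips=not, Aft hoist motor 2 is out=not → not all inputs occur → does not occur.
Safety circuit unavailable [OR]: Door loop down=not, Leveling sensor 2 offline=not, #1 door operator 2 malfunctions=not, Encoder 2 is inoperative=not → no input occurs → does not occur.
Controller branch 2 fails [OR]: Safety circuit unavailable=not, Door interlock 2 fails=not → no input occurs → does not occur.
Elevator stuck between floors [OR]: Brake release down=not, Leveling path fails=not, Controller branch 2 fails=not, Governor switch 2 is down=not → no input occurs → does not occur.

No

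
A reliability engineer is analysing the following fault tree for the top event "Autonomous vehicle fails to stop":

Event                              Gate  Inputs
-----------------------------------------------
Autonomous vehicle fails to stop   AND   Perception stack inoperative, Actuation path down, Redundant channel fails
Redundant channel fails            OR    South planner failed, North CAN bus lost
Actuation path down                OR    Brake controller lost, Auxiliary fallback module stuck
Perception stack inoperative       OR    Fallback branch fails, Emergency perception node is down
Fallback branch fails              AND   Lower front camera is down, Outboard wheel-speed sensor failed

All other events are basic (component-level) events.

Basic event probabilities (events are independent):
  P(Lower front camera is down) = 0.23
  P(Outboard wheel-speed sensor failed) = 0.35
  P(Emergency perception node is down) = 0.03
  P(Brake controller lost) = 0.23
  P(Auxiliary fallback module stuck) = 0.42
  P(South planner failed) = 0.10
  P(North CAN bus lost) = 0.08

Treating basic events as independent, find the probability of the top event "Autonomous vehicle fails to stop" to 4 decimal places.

0.0103

P(Fallback branch fails) [AND] = 0.23 × 0.35 = 0.080500
P(Perception stack inoperative) [OR] = 1 − (1−0.080500) × (1−0.03) = 0.108085
P(Actuation path down) [OR] = 1 − (1−0.23) × (1−0.42) = 0.553400
P(Redundant channel fails) [OR] = 1 − (1−0.10) × (1−0.08) = 0.172000
P(Autonomous vehicle fails to stop) [AND] = 0.108085 × 0.553400 × 0.172000 = 0.010288
Rounded to 4 decimal places: P(Autonomous vehicle fails to stop) ≈ 0.0103.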